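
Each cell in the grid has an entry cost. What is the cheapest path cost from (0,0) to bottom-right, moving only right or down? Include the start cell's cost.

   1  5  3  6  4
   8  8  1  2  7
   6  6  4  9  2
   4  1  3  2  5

24

Path (0,0) -> (0,1) -> (0,2) -> (1,2) -> (2,2) -> (3,2) -> (3,3) -> (3,4): 1 + 5 + 3 + 1 + 4 + 3 + 2 + 5 = 24.
For comparison, the top-then-right route costs 33.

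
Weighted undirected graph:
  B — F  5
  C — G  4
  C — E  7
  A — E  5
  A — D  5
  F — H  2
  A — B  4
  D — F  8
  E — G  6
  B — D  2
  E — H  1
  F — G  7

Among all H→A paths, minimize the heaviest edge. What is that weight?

Comparing a few candidate routes:
H -> F -> B -> A: max(2, 5, 4) = 5
H -> F -> B -> D -> A: max(2, 5, 2, 5) = 5
H -> E -> A: max(1, 5) = 5
Smallest bottleneck: 5.

5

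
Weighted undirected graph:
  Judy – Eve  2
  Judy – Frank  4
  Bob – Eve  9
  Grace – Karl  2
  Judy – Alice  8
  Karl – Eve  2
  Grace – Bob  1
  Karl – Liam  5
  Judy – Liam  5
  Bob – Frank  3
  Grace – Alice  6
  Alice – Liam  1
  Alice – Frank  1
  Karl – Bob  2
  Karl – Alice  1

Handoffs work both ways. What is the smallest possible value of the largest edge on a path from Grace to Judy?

Comparing a few candidate routes:
Grace -> Bob -> Karl -> Eve -> Judy: max(1, 2, 2, 2) = 2
Grace -> Bob -> Frank -> Alice -> Karl -> Eve -> Judy: max(1, 3, 1, 1, 2, 2) = 3
Grace -> Karl -> Eve -> Judy: max(2, 2, 2) = 2
Smallest bottleneck: 2.

2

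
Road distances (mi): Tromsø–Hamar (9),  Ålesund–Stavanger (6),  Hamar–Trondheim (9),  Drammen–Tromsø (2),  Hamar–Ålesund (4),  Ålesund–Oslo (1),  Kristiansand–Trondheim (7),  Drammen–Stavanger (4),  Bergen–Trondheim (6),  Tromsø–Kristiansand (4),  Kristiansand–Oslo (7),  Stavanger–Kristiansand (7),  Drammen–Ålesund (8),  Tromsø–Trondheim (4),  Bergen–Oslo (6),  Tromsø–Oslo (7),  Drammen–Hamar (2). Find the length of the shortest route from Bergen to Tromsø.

Comparing a few candidate routes:
Bergen - Oslo - Tromsø: 6 + 7 = 13
Bergen - Trondheim - Tromsø: 6 + 4 = 10
Bergen - Oslo - Ålesund - Hamar - Drammen - Tromsø: 6 + 1 + 4 + 2 + 2 = 15
Bergen - Trondheim - Kristiansand - Tromsø: 6 + 7 + 4 = 17
Shortest: 10 mi.

10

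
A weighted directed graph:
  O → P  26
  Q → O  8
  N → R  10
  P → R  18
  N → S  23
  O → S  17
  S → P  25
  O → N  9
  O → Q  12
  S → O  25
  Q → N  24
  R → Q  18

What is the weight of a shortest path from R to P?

Routes from R to P:
R→Q→O→N→S→P: 18 + 8 + 9 + 23 + 25 = 83
R→Q→O→P: 18 + 8 + 26 = 52
R→Q→N→S→P: 18 + 24 + 23 + 25 = 90
R→Q→N→S→O→P: 18 + 24 + 23 + 25 + 26 = 116
R→Q→O→S→P: 18 + 8 + 17 + 25 = 68
Best route has total 52.

52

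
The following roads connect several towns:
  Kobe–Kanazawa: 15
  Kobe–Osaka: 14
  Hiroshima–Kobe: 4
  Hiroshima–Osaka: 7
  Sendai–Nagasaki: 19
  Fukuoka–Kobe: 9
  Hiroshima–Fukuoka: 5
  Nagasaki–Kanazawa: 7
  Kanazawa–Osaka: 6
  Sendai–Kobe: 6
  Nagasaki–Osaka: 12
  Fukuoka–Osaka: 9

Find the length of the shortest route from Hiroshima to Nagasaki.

19

Checking several routes:
Hiroshima→Fukuoka→Osaka→Nagasaki: 5 + 9 + 12 = 26
Hiroshima→Osaka→Kanazawa→Nagasaki: 7 + 6 + 7 = 20
Hiroshima→Osaka→Nagasaki: 7 + 12 = 19
The minimum is 19.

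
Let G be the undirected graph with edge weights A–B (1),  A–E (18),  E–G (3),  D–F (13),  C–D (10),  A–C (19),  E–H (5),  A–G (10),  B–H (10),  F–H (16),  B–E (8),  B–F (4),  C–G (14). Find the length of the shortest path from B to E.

A few of the B→E routes:
B→H→E: 10 + 5 = 15
B→A→E: 1 + 18 = 19
B→A→G→E: 1 + 10 + 3 = 14
B→E: 8
B→F→H→E: 4 + 16 + 5 = 25
The minimum is 8.

8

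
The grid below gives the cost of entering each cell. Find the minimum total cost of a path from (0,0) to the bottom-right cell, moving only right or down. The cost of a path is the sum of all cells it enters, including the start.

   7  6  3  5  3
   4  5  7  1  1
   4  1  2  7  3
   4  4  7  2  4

30

One optimal route is r0c0→r0c1→r0c2→r0c3→r1c3→r1c4→r2c4→r3c4.
Its cost is 7 + 6 + 3 + 5 + 1 + 1 + 3 + 4 = 30.
For comparison, the top-then-right route costs 32.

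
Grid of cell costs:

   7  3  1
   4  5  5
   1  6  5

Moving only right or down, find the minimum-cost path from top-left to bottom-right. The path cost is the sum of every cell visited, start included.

Best path: r0c0→r0c1→r0c2→r1c2→r2c2
Cost: 7 + 3 + 1 + 5 + 5 = 21

21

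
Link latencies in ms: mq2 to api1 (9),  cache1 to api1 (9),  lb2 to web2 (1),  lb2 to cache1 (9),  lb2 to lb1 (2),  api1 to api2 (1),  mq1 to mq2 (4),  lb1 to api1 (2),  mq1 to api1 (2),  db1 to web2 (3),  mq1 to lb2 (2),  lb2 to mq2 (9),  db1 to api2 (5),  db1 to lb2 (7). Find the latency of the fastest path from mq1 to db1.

6

A few of the mq1→db1 routes:
mq1 -> lb2 -> db1: 2 + 7 = 9
mq1 -> lb2 -> web2 -> db1: 2 + 1 + 3 = 6
mq1 -> lb2 -> lb1 -> api1 -> api2 -> db1: 2 + 2 + 2 + 1 + 5 = 12
mq1 -> api1 -> api2 -> db1: 2 + 1 + 5 = 8
mq1 -> api1 -> lb1 -> lb2 -> web2 -> db1: 2 + 2 + 2 + 1 + 3 = 10
Shortest: 6 ms.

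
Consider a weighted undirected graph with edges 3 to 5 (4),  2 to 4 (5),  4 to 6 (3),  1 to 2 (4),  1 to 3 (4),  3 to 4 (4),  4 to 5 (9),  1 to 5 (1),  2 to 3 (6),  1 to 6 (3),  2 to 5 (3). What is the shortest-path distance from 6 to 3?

Checking several routes:
6 → 4 → 3: 3 + 4 = 7
6 → 1 → 3: 3 + 4 = 7
6 → 1 → 5 → 3: 3 + 1 + 4 = 8
The minimum is 7.

7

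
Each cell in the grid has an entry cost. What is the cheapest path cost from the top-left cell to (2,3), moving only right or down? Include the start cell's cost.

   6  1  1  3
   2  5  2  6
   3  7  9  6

Take r0c0 r0c1 r0c2 r1c2 r1c3 r2c3 for a total of 6 + 1 + 1 + 2 + 6 + 6 = 22.

22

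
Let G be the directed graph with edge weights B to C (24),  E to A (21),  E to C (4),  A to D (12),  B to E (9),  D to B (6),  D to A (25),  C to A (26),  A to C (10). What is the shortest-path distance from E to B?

39

Paths from E to B:
E → A → D → B: 21 + 12 + 6 = 39
E → C → A → D → B: 4 + 26 + 12 + 6 = 48
Shortest: 39.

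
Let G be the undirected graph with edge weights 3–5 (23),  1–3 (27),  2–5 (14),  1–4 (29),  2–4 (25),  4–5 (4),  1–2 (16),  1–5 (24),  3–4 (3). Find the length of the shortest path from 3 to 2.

21

Some routes from 3 to 2:
3 → 5 → 2: 23 + 14 = 37
3 → 4 → 2: 3 + 25 = 28
3 → 4 → 5 → 2: 3 + 4 + 14 = 21
Shortest: 21.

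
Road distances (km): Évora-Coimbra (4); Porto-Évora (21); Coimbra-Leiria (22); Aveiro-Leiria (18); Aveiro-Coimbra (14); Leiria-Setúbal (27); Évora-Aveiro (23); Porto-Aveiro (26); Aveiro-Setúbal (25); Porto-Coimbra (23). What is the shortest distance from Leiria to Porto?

Checking several routes:
Leiria - Coimbra - Porto: 22 + 23 = 45
Leiria - Aveiro - Porto: 18 + 26 = 44
Leiria - Coimbra - Évora - Porto: 22 + 4 + 21 = 47
Leiria - Aveiro - Coimbra - Porto: 18 + 14 + 23 = 55
Shortest: 44 km.

44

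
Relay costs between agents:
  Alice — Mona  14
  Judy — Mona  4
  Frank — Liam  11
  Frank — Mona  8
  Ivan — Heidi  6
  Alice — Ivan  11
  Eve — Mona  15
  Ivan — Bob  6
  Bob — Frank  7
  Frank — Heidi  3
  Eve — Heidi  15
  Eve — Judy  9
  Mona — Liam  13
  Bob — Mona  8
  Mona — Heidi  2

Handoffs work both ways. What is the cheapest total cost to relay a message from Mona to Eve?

13

A few of the Mona→Eve routes:
Mona→Judy→Eve: 4 + 9 = 13
Mona→Frank→Heidi→Eve: 8 + 3 + 15 = 26
Mona→Eve: 15
Mona→Heidi→Eve: 2 + 15 = 17
Best route has total 13.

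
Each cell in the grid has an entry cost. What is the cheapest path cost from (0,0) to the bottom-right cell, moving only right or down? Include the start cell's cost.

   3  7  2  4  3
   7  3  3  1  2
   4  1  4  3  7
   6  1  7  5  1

25

Take [0,0] → [0,1] → [0,2] → [1,2] → [1,3] → [2,3] → [3,3] → [3,4] for a total of 3 + 7 + 2 + 3 + 1 + 3 + 5 + 1 = 25.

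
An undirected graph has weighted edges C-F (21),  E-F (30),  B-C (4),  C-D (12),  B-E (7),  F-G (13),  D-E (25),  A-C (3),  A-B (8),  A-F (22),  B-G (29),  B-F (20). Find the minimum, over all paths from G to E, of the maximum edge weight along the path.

A few of the G→E routes:
G - F - B - E: max(13, 20, 7) = 20
G - F - C - A - B - E: max(13, 21, 3, 8, 7) = 21
G - F - C - B - E: max(13, 21, 4, 7) = 21
G - F - A - C - B - E: max(13, 22, 3, 4, 7) = 22
The minimum achievable maximum is 20.

20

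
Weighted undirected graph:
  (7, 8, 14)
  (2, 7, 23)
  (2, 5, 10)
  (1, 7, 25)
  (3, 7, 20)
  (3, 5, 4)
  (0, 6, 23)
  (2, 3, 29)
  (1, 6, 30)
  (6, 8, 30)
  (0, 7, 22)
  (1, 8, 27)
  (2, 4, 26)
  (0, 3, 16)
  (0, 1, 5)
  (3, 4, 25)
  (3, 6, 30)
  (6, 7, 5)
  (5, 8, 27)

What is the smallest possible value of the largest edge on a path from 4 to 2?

A few of the 4→2 routes:
4 -> 3 -> 5 -> 2: max(25, 4, 10) = 25
4 -> 3 -> 7 -> 2: max(25, 20, 23) = 25
4 -> 3 -> 0 -> 7 -> 2: max(25, 16, 22, 23) = 25
The minimum achievable maximum is 25.

25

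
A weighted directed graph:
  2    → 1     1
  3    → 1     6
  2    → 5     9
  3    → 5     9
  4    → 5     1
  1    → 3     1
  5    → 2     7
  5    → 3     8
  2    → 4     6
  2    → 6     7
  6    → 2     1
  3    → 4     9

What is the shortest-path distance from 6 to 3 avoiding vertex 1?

16

Candidate routes:
6 → 2 → 4 → 5 → 3: 1 + 6 + 1 + 8 = 16
6 → 2 → 5 → 3: 1 + 9 + 8 = 18
The minimum is 16.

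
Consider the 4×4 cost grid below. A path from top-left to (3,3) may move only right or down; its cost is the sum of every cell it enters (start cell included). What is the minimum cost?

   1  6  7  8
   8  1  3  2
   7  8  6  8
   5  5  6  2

Take [0,0] -> [0,1] -> [1,1] -> [1,2] -> [1,3] -> [2,3] -> [3,3] for a total of 1 + 6 + 1 + 3 + 2 + 8 + 2 = 23.
(Top row then right column would cost 34.)

23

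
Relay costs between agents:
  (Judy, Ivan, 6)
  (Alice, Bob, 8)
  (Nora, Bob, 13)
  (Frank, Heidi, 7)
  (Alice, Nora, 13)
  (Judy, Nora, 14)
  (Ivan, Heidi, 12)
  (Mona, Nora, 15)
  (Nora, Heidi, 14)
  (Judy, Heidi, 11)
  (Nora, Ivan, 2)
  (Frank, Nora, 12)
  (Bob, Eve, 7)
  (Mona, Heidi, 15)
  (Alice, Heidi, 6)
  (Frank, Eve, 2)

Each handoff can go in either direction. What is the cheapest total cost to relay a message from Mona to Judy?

Comparing a few candidate routes:
Mona-Nora-Ivan-Judy: 15 + 2 + 6 = 23
Mona-Nora-Judy: 15 + 14 = 29
Mona-Heidi-Judy: 15 + 11 = 26
Shortest: 23.

23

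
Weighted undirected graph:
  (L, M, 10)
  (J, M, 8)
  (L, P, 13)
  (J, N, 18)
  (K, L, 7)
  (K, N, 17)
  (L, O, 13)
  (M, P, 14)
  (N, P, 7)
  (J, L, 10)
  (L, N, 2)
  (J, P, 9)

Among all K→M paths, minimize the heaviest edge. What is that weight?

Checking several routes:
K -> L -> N -> P -> J -> M: max(7, 2, 7, 9, 8) = 9
K -> L -> J -> M: max(7, 10, 8) = 10
K -> L -> M: max(7, 10) = 10
The minimum achievable maximum is 9.

9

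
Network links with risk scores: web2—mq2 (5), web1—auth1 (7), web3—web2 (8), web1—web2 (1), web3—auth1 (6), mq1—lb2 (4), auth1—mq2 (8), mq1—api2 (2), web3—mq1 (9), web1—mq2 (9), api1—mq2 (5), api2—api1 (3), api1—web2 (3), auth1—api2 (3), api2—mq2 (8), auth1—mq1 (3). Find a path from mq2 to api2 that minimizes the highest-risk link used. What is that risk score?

Checking several routes:
mq2 -> web2 -> api1 -> api2: max(5, 3, 3) = 5
mq2 -> api1 -> api2: max(5, 3) = 5
mq2 -> web2 -> web1 -> auth1 -> mq1 -> api2: max(5, 1, 7, 3, 2) = 7
mq2 -> api1 -> web2 -> web1 -> auth1 -> api2: max(5, 3, 1, 7, 3) = 7
mq2 -> web2 -> web1 -> auth1 -> api2: max(5, 1, 7, 3) = 7
Best route has worst link 5.

5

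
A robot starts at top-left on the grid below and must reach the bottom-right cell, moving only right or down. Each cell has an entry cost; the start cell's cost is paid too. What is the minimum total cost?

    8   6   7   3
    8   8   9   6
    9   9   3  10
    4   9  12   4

44

Path r0c0 r0c1 r0c2 r0c3 r1c3 r2c3 r3c3: 8 + 6 + 7 + 3 + 6 + 10 + 4 = 44.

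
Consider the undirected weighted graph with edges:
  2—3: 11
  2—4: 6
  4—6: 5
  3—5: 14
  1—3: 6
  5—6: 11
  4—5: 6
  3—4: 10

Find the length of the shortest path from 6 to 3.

15

Comparing a few candidate routes:
6→4→3: 5 + 10 = 15
6→4→5→3: 5 + 6 + 14 = 25
6→4→2→3: 5 + 6 + 11 = 22
6→5→4→3: 11 + 6 + 10 = 27
6→5→3: 11 + 14 = 25
Shortest: 15.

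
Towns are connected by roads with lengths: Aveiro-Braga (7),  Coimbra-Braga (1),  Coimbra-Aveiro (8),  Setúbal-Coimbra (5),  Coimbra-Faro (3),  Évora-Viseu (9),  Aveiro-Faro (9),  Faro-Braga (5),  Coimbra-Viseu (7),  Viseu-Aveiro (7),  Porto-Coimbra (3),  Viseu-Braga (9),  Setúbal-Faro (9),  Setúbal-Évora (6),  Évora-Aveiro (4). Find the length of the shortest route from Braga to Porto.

4

Comparing a few candidate routes:
Braga→Aveiro→Coimbra→Porto: 7 + 8 + 3 = 18
Braga→Viseu→Coimbra→Porto: 9 + 7 + 3 = 19
Braga→Coimbra→Porto: 1 + 3 = 4
Braga→Faro→Coimbra→Porto: 5 + 3 + 3 = 11
The minimum is 4.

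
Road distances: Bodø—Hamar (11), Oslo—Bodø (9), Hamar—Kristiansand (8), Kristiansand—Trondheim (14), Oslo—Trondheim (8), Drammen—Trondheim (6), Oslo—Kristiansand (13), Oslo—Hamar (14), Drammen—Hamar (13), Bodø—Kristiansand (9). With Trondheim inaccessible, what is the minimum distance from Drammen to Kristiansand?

Some routes from Drammen to Kristiansand avoiding Trondheim:
Drammen → Hamar → Bodø → Kristiansand: 13 + 11 + 9 = 33
Drammen → Hamar → Kristiansand: 13 + 8 = 21
Drammen → Hamar → Oslo → Kristiansand: 13 + 14 + 13 = 40
Shortest: 21.

21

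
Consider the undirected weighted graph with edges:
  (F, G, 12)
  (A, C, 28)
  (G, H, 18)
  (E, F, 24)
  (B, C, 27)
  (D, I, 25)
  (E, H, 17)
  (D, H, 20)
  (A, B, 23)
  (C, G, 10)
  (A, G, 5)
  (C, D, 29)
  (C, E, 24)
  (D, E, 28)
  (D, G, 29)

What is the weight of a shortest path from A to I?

Some routes from A to I:
A→C→D→I: 28 + 29 + 25 = 82
A→G→H→D→I: 5 + 18 + 20 + 25 = 68
A→G→D→I: 5 + 29 + 25 = 59
A→G→C→D→I: 5 + 10 + 29 + 25 = 69
Best route has total 59.

59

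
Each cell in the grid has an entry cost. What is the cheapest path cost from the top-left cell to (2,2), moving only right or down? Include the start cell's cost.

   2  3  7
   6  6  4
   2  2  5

17

Path (0,0) -> (1,0) -> (2,0) -> (2,1) -> (2,2): 2 + 6 + 2 + 2 + 5 = 17.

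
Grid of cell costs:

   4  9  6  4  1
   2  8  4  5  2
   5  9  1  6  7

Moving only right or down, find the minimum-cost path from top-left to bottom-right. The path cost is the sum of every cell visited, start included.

32

Best path: (0,0) -> (1,0) -> (1,1) -> (1,2) -> (1,3) -> (1,4) -> (2,4)
Cost: 4 + 2 + 8 + 4 + 5 + 2 + 7 = 32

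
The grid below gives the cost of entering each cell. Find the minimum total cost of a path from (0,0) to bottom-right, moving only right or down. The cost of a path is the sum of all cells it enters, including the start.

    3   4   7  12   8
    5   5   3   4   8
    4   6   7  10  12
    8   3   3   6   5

One optimal route is [0,0]→[0,1]→[1,1]→[2,1]→[3,1]→[3,2]→[3,3]→[3,4].
Its cost is 3 + 4 + 5 + 6 + 3 + 3 + 6 + 5 = 35.

35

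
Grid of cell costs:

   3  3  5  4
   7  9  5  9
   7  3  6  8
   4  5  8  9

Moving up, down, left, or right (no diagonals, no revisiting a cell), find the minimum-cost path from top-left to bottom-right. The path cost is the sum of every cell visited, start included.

39

Best path: r0c0 r0c1 r0c2 r1c2 r2c2 r2c3 r3c3
Cost: 3 + 3 + 5 + 5 + 6 + 8 + 9 = 39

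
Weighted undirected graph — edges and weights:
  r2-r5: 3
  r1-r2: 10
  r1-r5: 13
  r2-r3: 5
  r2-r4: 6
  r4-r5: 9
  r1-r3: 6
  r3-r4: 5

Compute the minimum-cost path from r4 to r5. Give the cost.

9

Some routes from r4 to r5:
r4 - r2 - r5: 6 + 3 = 9
r4 - r3 - r2 - r5: 5 + 5 + 3 = 13
r4 - r5: 9
r4 - r3 - r1 - r5: 5 + 6 + 13 = 24
r4 - r3 - r1 - r2 - r5: 5 + 6 + 10 + 3 = 24
Shortest: 9.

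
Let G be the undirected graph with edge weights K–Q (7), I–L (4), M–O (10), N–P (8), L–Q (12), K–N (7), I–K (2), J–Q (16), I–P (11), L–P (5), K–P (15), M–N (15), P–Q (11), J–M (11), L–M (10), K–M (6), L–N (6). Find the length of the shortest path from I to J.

A few of the I→J routes:
I→L→M→J: 4 + 10 + 11 = 25
I→K→Q→J: 2 + 7 + 16 = 25
I→K→N→M→J: 2 + 7 + 15 + 11 = 35
I→L→Q→J: 4 + 12 + 16 = 32
I→K→M→J: 2 + 6 + 11 = 19
I→L→N→K→M→J: 4 + 6 + 7 + 6 + 11 = 34
Best route has total 19.

19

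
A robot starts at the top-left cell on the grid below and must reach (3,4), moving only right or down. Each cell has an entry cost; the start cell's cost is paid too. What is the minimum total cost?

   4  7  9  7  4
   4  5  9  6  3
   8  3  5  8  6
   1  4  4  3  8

Path (0,0) -> (1,0) -> (1,1) -> (2,1) -> (3,1) -> (3,2) -> (3,3) -> (3,4): 4 + 4 + 5 + 3 + 4 + 4 + 3 + 8 = 35.
(Top row then right column would cost 48.)

35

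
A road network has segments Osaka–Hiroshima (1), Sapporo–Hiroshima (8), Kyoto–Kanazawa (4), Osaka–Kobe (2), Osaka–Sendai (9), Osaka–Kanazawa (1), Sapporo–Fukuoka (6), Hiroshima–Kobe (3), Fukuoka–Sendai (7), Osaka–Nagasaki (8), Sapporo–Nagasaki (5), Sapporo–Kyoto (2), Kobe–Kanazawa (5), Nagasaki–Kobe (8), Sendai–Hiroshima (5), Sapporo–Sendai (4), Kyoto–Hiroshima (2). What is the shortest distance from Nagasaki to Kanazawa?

9

Some routes from Nagasaki to Kanazawa:
Nagasaki→Sapporo→Kyoto→Hiroshima→Osaka→Kanazawa: 5 + 2 + 2 + 1 + 1 = 11
Nagasaki→Sapporo→Kyoto→Kanazawa: 5 + 2 + 4 = 11
Nagasaki→Osaka→Kanazawa: 8 + 1 = 9
Nagasaki→Kobe→Kanazawa: 8 + 5 = 13
Nagasaki→Kobe→Osaka→Kanazawa: 8 + 2 + 1 = 11
Best route has total 9 km.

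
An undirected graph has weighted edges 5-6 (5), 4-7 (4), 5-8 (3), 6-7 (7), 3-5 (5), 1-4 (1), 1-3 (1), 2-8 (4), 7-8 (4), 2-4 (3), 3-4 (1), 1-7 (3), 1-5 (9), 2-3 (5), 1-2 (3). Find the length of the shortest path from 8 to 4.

Some routes from 8 to 4:
8 - 2 - 4: 4 + 3 = 7
8 - 2 - 1 - 4: 4 + 3 + 1 = 8
8 - 7 - 4: 4 + 4 = 8
8 - 7 - 1 - 4: 4 + 3 + 1 = 8
8 - 2 - 1 - 3 - 4: 4 + 3 + 1 + 1 = 9
8 - 5 - 3 - 4: 3 + 5 + 1 = 9
Best route has total 7.

7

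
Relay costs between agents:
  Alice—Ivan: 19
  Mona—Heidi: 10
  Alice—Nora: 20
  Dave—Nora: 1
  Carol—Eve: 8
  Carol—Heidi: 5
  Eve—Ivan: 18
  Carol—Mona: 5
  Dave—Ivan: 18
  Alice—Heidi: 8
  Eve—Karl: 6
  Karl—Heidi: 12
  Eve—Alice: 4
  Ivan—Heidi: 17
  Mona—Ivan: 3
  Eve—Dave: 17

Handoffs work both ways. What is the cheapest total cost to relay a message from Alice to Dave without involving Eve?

Checking several routes:
Alice -> Heidi -> Carol -> Mona -> Ivan -> Dave: 8 + 5 + 5 + 3 + 18 = 39
Alice -> Ivan -> Dave: 19 + 18 = 37
Alice -> Nora -> Dave: 20 + 1 = 21
The minimum is 21.

21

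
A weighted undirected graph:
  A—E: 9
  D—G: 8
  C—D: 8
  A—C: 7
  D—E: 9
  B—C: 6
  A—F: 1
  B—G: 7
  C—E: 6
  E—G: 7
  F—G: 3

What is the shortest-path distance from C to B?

6

Checking several routes:
C → D → G → B: 8 + 8 + 7 = 23
C → A → F → G → B: 7 + 1 + 3 + 7 = 18
C → E → G → B: 6 + 7 + 7 = 20
C → B: 6
Shortest: 6.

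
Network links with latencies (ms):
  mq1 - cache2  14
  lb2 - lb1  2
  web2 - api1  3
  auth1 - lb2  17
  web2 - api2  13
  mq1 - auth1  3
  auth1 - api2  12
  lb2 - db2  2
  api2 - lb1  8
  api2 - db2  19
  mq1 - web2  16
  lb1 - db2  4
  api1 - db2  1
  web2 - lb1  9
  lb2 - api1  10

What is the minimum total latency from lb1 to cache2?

36

Some routes from lb1 to cache2:
lb1 - api2 - auth1 - mq1 - cache2: 8 + 12 + 3 + 14 = 37
lb1 - lb2 - db2 - api1 - web2 - mq1 - cache2: 2 + 2 + 1 + 3 + 16 + 14 = 38
lb1 - db2 - api1 - web2 - mq1 - cache2: 4 + 1 + 3 + 16 + 14 = 38
lb1 - web2 - mq1 - cache2: 9 + 16 + 14 = 39
lb1 - lb2 - auth1 - mq1 - cache2: 2 + 17 + 3 + 14 = 36
lb1 - db2 - lb2 - auth1 - mq1 - cache2: 4 + 2 + 17 + 3 + 14 = 40
Shortest: 36 ms.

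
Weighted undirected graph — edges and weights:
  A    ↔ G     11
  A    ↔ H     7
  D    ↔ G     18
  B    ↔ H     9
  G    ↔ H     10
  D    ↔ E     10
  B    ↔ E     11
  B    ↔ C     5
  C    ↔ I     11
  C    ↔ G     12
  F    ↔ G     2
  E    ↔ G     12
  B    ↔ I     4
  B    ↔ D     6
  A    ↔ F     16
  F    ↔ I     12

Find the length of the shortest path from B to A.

Checking several routes:
B→I→F→A: 4 + 12 + 16 = 32
B→H→A: 9 + 7 = 16
B→I→F→G→A: 4 + 12 + 2 + 11 = 29
B→H→G→A: 9 + 10 + 11 = 30
B→C→G→A: 5 + 12 + 11 = 28
Best route has total 16.

16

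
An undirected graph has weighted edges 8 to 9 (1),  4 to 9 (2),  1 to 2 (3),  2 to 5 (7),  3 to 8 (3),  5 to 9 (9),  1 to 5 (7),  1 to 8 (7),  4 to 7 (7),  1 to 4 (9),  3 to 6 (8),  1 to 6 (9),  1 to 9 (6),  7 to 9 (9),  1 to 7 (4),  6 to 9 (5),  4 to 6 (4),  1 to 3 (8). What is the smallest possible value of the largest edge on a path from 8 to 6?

4

Comparing a few candidate routes:
8→9→4→6: max(1, 2, 4) = 4
8→1→7→4→9→6: max(7, 4, 7, 2, 5) = 7
8→9→6: max(1, 5) = 5
8→9→1→7→4→6: max(1, 6, 4, 7, 4) = 7
8→1→7→4→6: max(7, 4, 7, 4) = 7
8→1→9→4→6: max(7, 6, 2, 4) = 7
The minimum achievable maximum is 4.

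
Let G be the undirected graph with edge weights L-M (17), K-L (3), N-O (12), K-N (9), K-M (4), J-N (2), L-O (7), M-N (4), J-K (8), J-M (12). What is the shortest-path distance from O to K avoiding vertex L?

Paths from O to K avoiding L:
O→N→J→M→K: 12 + 2 + 12 + 4 = 30
O→N→M→K: 12 + 4 + 4 = 20
O→N→M→J→K: 12 + 4 + 12 + 8 = 36
O→N→K: 12 + 9 = 21
O→N→J→K: 12 + 2 + 8 = 22
Shortest: 20.

20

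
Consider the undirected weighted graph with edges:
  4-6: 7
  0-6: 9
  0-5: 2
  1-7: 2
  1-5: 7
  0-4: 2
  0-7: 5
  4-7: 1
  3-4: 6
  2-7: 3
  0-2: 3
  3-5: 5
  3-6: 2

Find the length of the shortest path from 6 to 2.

A few of the 6→2 routes:
6-3-5-0-2: 2 + 5 + 2 + 3 = 12
6-4-0-2: 7 + 2 + 3 = 12
6-3-4-7-2: 2 + 6 + 1 + 3 = 12
6-4-7-2: 7 + 1 + 3 = 11
Shortest: 11.

11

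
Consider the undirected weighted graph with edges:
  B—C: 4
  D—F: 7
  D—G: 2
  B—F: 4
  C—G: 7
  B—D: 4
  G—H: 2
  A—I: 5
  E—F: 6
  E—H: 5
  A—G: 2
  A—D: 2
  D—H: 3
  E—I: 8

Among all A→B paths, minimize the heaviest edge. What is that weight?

Checking several routes:
A→D→B: max(2, 4) = 4
A→G→D→B: max(2, 2, 4) = 4
A→G→H→D→B: max(2, 2, 3, 4) = 4
Smallest bottleneck: 4.

4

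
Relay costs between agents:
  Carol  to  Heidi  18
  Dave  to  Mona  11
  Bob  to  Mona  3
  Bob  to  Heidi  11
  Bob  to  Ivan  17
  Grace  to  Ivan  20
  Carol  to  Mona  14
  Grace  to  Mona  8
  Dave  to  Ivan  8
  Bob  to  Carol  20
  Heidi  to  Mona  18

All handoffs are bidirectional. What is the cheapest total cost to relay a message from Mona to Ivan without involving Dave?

Checking several routes:
Mona → Grace → Ivan: 8 + 20 = 28
Mona → Carol → Bob → Ivan: 14 + 20 + 17 = 51
Mona → Bob → Ivan: 3 + 17 = 20
Mona → Heidi → Bob → Ivan: 18 + 11 + 17 = 46
Best route has total 20.

20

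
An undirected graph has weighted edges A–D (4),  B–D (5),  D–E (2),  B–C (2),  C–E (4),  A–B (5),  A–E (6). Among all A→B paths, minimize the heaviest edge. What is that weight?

Some routes from A to B:
A - D - E - C - B: max(4, 2, 4, 2) = 4
A - B: max(5) = 5
A - E - D - B: max(6, 2, 5) = 6
A - D - B: max(4, 5) = 5
Best route has worst link 4.

4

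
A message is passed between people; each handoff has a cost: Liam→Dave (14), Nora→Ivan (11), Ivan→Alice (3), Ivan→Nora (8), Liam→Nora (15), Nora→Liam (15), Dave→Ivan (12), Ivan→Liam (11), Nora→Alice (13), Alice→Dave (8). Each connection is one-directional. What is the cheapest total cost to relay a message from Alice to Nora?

28

Routes from Alice to Nora:
Alice→Dave→Ivan→Nora: 8 + 12 + 8 = 28
Alice→Dave→Ivan→Liam→Nora: 8 + 12 + 11 + 15 = 46
The minimum is 28.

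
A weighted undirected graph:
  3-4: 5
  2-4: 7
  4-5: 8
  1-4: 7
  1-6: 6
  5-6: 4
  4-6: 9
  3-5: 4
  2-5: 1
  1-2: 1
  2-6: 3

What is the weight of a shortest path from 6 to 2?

3

Comparing a few candidate routes:
6→4→1→2: 9 + 7 + 1 = 17
6→1→2: 6 + 1 = 7
6→2: 3
6→4→2: 9 + 7 = 16
6→5→2: 4 + 1 = 5
The minimum is 3.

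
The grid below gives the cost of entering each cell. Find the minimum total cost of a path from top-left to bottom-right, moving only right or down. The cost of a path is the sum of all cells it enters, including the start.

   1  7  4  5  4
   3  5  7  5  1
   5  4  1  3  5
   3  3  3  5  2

24

Path r0c0 → r1c0 → r1c1 → r2c1 → r2c2 → r2c3 → r2c4 → r3c4: 1 + 3 + 5 + 4 + 1 + 3 + 5 + 2 = 24.
For comparison, the top-then-right route costs 29.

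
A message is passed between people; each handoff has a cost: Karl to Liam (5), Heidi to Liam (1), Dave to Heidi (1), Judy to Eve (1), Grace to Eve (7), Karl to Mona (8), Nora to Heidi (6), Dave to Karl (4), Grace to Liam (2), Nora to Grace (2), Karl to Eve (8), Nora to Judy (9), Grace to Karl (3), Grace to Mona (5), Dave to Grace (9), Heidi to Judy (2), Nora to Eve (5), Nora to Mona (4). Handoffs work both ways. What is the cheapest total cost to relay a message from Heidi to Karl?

5

Some routes from Heidi to Karl:
Heidi-Judy-Eve-Karl: 2 + 1 + 8 = 11
Heidi-Dave-Karl: 1 + 4 = 5
Heidi-Liam-Grace-Karl: 1 + 2 + 3 = 6
Heidi-Nora-Grace-Karl: 6 + 2 + 3 = 11
Heidi-Liam-Karl: 1 + 5 = 6
The minimum is 5.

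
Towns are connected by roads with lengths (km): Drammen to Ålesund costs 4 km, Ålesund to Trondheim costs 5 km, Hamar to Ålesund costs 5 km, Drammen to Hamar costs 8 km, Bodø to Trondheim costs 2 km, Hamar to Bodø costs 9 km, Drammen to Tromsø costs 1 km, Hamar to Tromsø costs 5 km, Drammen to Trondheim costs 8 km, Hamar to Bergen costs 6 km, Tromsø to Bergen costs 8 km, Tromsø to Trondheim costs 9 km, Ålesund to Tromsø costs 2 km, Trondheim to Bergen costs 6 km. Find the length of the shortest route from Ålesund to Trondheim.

Some routes from Ålesund to Trondheim:
Ålesund -> Tromsø -> Drammen -> Trondheim: 2 + 1 + 8 = 11
Ålesund -> Drammen -> Trondheim: 4 + 8 = 12
Ålesund -> Tromsø -> Trondheim: 2 + 9 = 11
Ålesund -> Trondheim: 5
Shortest: 5 km.

5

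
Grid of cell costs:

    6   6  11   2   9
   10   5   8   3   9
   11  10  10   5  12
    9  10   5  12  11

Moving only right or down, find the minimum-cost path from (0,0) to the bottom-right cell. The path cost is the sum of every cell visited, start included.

56

Path r0c0 -> r0c1 -> r0c2 -> r0c3 -> r1c3 -> r2c3 -> r2c4 -> r3c4: 6 + 6 + 11 + 2 + 3 + 5 + 12 + 11 = 56.
(Top row then right column would cost 66.)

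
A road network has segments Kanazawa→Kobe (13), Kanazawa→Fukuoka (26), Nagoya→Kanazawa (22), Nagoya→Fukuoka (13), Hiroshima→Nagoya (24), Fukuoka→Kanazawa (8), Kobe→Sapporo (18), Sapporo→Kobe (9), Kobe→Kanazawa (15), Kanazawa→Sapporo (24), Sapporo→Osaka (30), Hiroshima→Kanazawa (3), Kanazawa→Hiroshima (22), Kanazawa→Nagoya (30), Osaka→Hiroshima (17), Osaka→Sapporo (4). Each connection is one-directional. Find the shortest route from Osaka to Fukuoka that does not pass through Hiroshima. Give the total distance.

54

Paths from Osaka to Fukuoka avoiding Hiroshima:
Osaka -> Sapporo -> Kobe -> Kanazawa -> Fukuoka: 4 + 9 + 15 + 26 = 54
Osaka -> Sapporo -> Kobe -> Kanazawa -> Nagoya -> Fukuoka: 4 + 9 + 15 + 30 + 13 = 71
The minimum is 54 mi.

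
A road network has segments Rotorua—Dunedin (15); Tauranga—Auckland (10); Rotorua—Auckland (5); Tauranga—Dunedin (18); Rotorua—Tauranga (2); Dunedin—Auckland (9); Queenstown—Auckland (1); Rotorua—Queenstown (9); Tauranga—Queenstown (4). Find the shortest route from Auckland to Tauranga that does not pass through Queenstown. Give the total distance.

Comparing a few candidate routes:
Auckland→Rotorua→Tauranga: 5 + 2 = 7
Auckland→Dunedin→Tauranga: 9 + 18 = 27
Auckland→Tauranga: 10
Auckland→Dunedin→Rotorua→Tauranga: 9 + 15 + 2 = 26
Best route has total 7 km.

7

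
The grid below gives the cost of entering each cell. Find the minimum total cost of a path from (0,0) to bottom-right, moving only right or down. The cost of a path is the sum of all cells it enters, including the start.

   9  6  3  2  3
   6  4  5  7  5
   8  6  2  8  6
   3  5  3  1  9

Take (0,0) (0,1) (0,2) (1,2) (2,2) (3,2) (3,3) (3,4) for a total of 9 + 6 + 3 + 5 + 2 + 3 + 1 + 9 = 38.
For comparison, the top-then-right route costs 43.

38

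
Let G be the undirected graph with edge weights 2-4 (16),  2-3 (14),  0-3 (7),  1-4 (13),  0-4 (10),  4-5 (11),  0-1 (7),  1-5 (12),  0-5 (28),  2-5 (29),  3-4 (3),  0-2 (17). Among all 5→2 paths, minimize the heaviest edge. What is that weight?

14

Checking several routes:
5→1→0→3→2: max(12, 7, 7, 14) = 14
5→1→4→0→3→2: max(12, 13, 10, 7, 14) = 14
5→1→4→3→2: max(12, 13, 3, 14) = 14
5→1→0→4→3→2: max(12, 7, 10, 3, 14) = 14
Smallest bottleneck: 14.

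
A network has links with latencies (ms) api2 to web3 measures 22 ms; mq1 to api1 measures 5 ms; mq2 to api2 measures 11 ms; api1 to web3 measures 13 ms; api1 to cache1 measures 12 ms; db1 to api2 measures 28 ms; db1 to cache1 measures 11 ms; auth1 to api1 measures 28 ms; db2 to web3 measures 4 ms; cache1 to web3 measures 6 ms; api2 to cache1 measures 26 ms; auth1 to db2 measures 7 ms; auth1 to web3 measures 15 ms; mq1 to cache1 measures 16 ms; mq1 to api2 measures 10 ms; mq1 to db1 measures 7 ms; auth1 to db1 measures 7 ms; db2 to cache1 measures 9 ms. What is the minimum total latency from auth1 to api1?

Comparing a few candidate routes:
auth1 → db1 → mq1 → api1: 7 + 7 + 5 = 19
auth1 → web3 → api1: 15 + 13 = 28
auth1 → db2 → web3 → api1: 7 + 4 + 13 = 24
The minimum is 19 ms.

19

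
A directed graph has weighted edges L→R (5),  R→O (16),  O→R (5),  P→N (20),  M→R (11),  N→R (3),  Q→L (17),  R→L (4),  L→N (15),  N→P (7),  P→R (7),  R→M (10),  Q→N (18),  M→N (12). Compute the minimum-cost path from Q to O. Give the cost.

37

Paths from Q to O:
Q -> N -> R -> O: 18 + 3 + 16 = 37
Q -> N -> P -> R -> O: 18 + 7 + 7 + 16 = 48
Q -> L -> N -> P -> R -> O: 17 + 15 + 7 + 7 + 16 = 62
Q -> L -> N -> R -> O: 17 + 15 + 3 + 16 = 51
Q -> L -> R -> O: 17 + 5 + 16 = 38
The minimum is 37.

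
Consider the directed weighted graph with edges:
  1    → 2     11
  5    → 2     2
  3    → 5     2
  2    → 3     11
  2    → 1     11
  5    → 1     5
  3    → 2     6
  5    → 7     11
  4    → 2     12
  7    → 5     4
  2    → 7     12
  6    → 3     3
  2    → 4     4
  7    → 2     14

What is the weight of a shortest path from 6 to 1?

10

Comparing a few candidate routes:
6-3-2-1: 3 + 6 + 11 = 20
6-3-5-1: 3 + 2 + 5 = 10
6-3-5-2-1: 3 + 2 + 2 + 11 = 18
Shortest: 10.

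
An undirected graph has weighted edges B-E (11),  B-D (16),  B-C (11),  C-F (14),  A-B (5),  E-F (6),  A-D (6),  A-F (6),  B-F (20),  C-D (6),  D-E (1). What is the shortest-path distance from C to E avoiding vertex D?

Checking several routes:
C -> F -> A -> B -> E: 14 + 6 + 5 + 11 = 36
C -> B -> A -> F -> E: 11 + 5 + 6 + 6 = 28
C -> F -> E: 14 + 6 = 20
C -> B -> F -> E: 11 + 20 + 6 = 37
C -> B -> E: 11 + 11 = 22
Shortest: 20.

20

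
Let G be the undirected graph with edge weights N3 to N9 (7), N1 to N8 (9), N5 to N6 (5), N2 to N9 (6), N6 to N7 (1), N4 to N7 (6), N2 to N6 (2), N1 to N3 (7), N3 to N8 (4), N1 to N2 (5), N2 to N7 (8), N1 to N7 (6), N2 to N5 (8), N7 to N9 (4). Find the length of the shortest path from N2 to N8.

14

Comparing a few candidate routes:
N2 → N6 → N7 → N1 → N3 → N8: 2 + 1 + 6 + 7 + 4 = 20
N2 → N6 → N7 → N9 → N3 → N8: 2 + 1 + 4 + 7 + 4 = 18
N2 → N1 → N3 → N8: 5 + 7 + 4 = 16
N2 → N6 → N7 → N1 → N8: 2 + 1 + 6 + 9 = 18
N2 → N9 → N3 → N8: 6 + 7 + 4 = 17
N2 → N1 → N8: 5 + 9 = 14
The minimum is 14.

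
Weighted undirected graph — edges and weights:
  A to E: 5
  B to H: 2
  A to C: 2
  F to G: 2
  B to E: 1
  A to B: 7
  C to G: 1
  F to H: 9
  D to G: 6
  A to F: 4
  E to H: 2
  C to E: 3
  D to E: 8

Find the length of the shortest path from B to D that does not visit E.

16

Paths from B to D avoiding E:
B-H-F-G-D: 2 + 9 + 2 + 6 = 19
B-A-C-G-D: 7 + 2 + 1 + 6 = 16
B-A-F-G-D: 7 + 4 + 2 + 6 = 19
B-H-F-A-C-G-D: 2 + 9 + 4 + 2 + 1 + 6 = 24
Shortest: 16.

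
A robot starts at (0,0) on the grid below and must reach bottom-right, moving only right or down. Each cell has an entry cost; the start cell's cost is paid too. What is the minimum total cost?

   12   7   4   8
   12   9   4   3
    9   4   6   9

Take [0,0] -> [0,1] -> [0,2] -> [1,2] -> [1,3] -> [2,3] for a total of 12 + 7 + 4 + 4 + 3 + 9 = 39.
For comparison, the top-then-right route costs 43.

39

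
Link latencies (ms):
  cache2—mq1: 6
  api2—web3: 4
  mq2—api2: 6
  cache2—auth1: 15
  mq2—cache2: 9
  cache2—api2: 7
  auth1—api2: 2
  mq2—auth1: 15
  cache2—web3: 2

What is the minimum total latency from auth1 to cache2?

8

Some routes from auth1 to cache2:
auth1 -> api2 -> cache2: 2 + 7 = 9
auth1 -> mq2 -> cache2: 15 + 9 = 24
auth1 -> api2 -> mq2 -> cache2: 2 + 6 + 9 = 17
auth1 -> cache2: 15
auth1 -> api2 -> web3 -> cache2: 2 + 4 + 2 = 8
The minimum is 8 ms.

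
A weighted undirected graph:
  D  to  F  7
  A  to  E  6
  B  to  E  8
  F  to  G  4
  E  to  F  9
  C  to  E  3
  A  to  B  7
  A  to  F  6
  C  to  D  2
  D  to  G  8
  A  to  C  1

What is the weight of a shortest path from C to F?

7

A few of the C→F routes:
C → E → A → F: 3 + 6 + 6 = 15
C → D → F: 2 + 7 = 9
C → D → G → F: 2 + 8 + 4 = 14
C → A → F: 1 + 6 = 7
C → A → E → F: 1 + 6 + 9 = 16
C → E → F: 3 + 9 = 12
Shortest: 7.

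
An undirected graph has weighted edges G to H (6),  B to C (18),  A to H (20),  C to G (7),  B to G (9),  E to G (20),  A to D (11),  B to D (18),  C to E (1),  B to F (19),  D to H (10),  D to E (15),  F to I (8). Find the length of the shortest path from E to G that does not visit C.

Routes from E to G avoiding C:
E -> D -> A -> H -> G: 15 + 11 + 20 + 6 = 52
E -> D -> B -> G: 15 + 18 + 9 = 42
E -> G: 20
E -> D -> H -> G: 15 + 10 + 6 = 31
Shortest: 20.

20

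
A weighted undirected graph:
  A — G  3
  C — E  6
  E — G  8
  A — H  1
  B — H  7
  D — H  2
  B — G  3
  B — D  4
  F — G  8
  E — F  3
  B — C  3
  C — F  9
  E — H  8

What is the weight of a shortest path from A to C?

Checking several routes:
A → H → B → C: 1 + 7 + 3 = 11
A → G → E → C: 3 + 8 + 6 = 17
A → H → D → B → C: 1 + 2 + 4 + 3 = 10
A → G → B → C: 3 + 3 + 3 = 9
A → H → E → C: 1 + 8 + 6 = 15
Shortest: 9.

9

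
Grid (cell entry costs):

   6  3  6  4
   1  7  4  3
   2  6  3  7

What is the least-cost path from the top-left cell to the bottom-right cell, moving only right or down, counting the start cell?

25

Path [0,0] [1,0] [2,0] [2,1] [2,2] [2,3]: 6 + 1 + 2 + 6 + 3 + 7 = 25.
For comparison, the top-then-right route costs 29.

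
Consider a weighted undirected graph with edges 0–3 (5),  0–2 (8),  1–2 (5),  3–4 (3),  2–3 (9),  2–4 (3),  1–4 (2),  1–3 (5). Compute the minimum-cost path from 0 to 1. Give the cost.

Some routes from 0 to 1:
0 → 2 → 1: 8 + 5 = 13
0 → 3 → 1: 5 + 5 = 10
0 → 3 → 4 → 1: 5 + 3 + 2 = 10
The minimum is 10.

10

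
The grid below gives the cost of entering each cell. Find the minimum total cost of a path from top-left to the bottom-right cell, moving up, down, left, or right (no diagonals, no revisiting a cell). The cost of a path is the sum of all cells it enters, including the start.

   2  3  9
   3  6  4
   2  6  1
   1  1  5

Best path: [0,0] [1,0] [2,0] [3,0] [3,1] [3,2]
Cost: 2 + 3 + 2 + 1 + 1 + 5 = 14

14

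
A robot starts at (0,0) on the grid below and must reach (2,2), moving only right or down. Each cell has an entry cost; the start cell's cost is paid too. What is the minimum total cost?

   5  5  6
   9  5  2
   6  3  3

Take r0c0 → r0c1 → r1c1 → r1c2 → r2c2 for a total of 5 + 5 + 5 + 2 + 3 = 20.

20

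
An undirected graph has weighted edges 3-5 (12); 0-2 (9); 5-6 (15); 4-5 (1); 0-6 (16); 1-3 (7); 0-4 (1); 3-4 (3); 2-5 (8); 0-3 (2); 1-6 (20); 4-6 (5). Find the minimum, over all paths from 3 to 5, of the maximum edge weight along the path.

Comparing a few candidate routes:
3 - 4 - 5: max(3, 1) = 3
3 - 4 - 0 - 2 - 5: max(3, 1, 9, 8) = 9
3 - 0 - 2 - 5: max(2, 9, 8) = 9
3 - 5: max(12) = 12
3 - 0 - 4 - 5: max(2, 1, 1) = 2
Smallest bottleneck: 2.

2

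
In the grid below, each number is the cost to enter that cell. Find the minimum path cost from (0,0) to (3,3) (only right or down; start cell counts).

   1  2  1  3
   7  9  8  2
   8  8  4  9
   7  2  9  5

23

Best path: r0c0 → r0c1 → r0c2 → r0c3 → r1c3 → r2c3 → r3c3
Cost: 1 + 2 + 1 + 3 + 2 + 9 + 5 = 23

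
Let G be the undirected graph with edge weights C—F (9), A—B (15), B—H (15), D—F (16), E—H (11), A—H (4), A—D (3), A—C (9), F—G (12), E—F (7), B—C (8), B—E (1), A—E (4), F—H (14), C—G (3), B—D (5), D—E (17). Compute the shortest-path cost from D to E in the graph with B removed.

Comparing a few candidate routes:
D → E: 17
D → A → E: 3 + 4 = 7
D → A → H → E: 3 + 4 + 11 = 18
The minimum is 7.

7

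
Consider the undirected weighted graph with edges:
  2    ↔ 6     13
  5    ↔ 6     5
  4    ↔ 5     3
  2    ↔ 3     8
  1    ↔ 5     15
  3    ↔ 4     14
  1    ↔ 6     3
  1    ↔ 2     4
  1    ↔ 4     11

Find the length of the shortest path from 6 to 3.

Some routes from 6 to 3:
6 → 1 → 2 → 3: 3 + 4 + 8 = 15
6 → 1 → 4 → 3: 3 + 11 + 14 = 28
6 → 5 → 4 → 1 → 2 → 3: 5 + 3 + 11 + 4 + 8 = 31
6 → 2 → 3: 13 + 8 = 21
6 → 5 → 4 → 3: 5 + 3 + 14 = 22
Shortest: 15.

15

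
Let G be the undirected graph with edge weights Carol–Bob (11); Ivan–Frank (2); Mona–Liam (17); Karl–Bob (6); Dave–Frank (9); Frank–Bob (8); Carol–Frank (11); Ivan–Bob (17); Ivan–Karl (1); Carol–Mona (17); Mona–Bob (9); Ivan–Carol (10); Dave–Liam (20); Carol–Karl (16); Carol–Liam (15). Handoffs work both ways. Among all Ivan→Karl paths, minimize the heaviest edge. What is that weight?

1

Comparing a few candidate routes:
Ivan - Karl: max(1) = 1
Ivan - Frank - Bob - Karl: max(2, 8, 6) = 8
Ivan - Carol - Bob - Karl: max(10, 11, 6) = 11
Ivan - Carol - Frank - Bob - Karl: max(10, 11, 8, 6) = 11
The minimum achievable maximum is 1.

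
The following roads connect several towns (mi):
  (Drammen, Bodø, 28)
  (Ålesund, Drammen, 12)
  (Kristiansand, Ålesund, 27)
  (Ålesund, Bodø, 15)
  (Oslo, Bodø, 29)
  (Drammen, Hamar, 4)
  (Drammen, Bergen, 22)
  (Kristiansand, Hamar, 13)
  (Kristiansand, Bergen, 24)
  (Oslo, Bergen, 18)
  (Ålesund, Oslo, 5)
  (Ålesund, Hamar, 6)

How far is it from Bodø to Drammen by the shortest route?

25

Comparing a few candidate routes:
Bodø-Ålesund-Drammen: 15 + 12 = 27
Bodø-Ålesund-Hamar-Drammen: 15 + 6 + 4 = 25
Bodø-Drammen: 28
The minimum is 25 mi.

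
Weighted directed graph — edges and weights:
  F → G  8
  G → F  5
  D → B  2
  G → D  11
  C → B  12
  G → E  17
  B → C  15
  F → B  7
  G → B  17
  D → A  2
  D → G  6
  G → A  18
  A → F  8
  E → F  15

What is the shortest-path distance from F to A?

Paths from F to A:
F - G - D - A: 8 + 11 + 2 = 21
F - G - A: 8 + 18 = 26
Best route has total 21.

21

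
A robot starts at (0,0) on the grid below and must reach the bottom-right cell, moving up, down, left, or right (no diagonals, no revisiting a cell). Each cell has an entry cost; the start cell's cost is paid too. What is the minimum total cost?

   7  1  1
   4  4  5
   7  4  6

Take [0,0] -> [0,1] -> [0,2] -> [1,2] -> [2,2] for a total of 7 + 1 + 1 + 5 + 6 = 20.

20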